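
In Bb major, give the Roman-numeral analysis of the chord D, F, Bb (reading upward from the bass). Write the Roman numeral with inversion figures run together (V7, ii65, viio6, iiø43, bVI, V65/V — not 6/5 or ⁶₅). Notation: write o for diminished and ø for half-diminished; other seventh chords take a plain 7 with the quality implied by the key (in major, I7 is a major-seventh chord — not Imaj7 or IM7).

I6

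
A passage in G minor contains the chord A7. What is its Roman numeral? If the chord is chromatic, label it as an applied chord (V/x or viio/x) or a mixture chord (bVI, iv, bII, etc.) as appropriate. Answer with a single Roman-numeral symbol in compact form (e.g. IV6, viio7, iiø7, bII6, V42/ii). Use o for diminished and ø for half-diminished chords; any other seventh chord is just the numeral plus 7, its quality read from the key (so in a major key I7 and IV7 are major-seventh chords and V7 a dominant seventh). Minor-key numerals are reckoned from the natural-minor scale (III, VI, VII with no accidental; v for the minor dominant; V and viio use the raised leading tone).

The pitches A-C#-E-G form a dominant seventh chord rooted on A.
A is not a diatonic chord root with this quality in G minor, but it lies a perfect fifth above D (V), so the chord functions as an applied dominant of V.

V7/V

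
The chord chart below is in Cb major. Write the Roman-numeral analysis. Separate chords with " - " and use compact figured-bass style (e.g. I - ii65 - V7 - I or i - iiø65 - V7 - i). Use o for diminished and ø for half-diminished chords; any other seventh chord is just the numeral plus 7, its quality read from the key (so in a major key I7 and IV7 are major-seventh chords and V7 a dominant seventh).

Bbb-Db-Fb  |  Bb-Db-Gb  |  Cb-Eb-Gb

bVII - V6 - I

Bbb-Db-Fb: major triad on Bbb — chromatic; bVII (borrowed from the parallel minor).
Bb-Db-Gb: major triad on Gb = scale degree 5 → V6.
Cb-Eb-Gb has root Cb, degree 1 in Cb major, so I.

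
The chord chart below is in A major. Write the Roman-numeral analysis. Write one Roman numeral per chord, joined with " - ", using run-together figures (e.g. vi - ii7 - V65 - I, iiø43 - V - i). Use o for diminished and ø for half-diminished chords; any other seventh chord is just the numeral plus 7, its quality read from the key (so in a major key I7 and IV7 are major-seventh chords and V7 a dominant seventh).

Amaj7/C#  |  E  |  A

Amaj7/C# has root A, degree 1 in A major, so I65.
E: major triad on E = scale degree 5 → V.
A: major triad on A = scale degree 1 → I.

I65 - V - I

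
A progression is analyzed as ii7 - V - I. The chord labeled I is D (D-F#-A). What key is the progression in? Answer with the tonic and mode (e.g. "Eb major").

The chord D is a major triad rooted on D; its label is I.
If D is scale degree 1 and the mode makes that degree carry a major triad, the tonic is D and the mode is major.

D major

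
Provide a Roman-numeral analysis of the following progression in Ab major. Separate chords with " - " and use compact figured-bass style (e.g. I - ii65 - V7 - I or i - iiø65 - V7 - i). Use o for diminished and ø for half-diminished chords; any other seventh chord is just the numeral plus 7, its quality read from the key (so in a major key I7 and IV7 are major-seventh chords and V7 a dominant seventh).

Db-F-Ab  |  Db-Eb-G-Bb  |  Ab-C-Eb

Db-F-Ab has root Db, degree 4 in Ab major, so IV.
Db-Eb-G-Bb: dominant seventh chord on Eb = scale degree 5 → V42.
Ab-C-Eb: major triad on Ab = scale degree 1 → I.

IV - V42 - I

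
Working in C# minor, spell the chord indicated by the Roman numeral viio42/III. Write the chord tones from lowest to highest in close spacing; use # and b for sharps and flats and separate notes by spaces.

C D# F# A

The slash marks an applied leading-tone chord: viio of III. In C# minor, III is E, so the leading tone to it is D#, a half step below.
Building a fully diminished seventh chord on D# gives D#-F#-A-C.
The figured bass 42 indicates third inversion, placing the seventh (C) in the bass: C-D#-F#-A.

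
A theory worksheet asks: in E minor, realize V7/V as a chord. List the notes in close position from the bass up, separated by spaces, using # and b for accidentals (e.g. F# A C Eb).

The slash means an applied dominant: we want the dominant of V. In E minor, V is B major, and its dominant is built on F#.
Building a dominant seventh chord on F# gives F#-A#-C#-E.

F# A# C# E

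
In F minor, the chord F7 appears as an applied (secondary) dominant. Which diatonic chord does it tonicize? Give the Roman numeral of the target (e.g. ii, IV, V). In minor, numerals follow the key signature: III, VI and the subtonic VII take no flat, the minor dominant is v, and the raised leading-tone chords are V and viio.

The chord is a dominant seventh chord on F.
A dominant resolves down a perfect fifth: F → Bb. In F minor, Bb is scale degree 4, i.e. iv.

iv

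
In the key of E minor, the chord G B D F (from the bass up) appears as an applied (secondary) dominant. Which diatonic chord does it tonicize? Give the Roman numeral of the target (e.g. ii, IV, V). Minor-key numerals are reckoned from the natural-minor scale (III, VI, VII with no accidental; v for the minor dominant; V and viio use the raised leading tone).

VI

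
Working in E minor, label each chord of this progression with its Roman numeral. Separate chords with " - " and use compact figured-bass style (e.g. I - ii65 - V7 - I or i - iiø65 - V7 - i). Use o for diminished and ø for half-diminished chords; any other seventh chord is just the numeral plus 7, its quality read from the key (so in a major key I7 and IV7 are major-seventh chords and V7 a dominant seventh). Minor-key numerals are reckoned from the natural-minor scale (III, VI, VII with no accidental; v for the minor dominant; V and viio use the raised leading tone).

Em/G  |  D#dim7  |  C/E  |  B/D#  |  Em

i6 - viio7 - VI6 - V6 - i

Em/G: root E is the tonic; minor triad there is i6.
D#dim7: fully diminished seventh chord on D# = scale degree 7 → viio7.
C/E: major triad on C = scale degree 6 → VI6.
B/D#: root B is the dominant; major triad there is V6.
Em: minor triad on E = scale degree 1 → i.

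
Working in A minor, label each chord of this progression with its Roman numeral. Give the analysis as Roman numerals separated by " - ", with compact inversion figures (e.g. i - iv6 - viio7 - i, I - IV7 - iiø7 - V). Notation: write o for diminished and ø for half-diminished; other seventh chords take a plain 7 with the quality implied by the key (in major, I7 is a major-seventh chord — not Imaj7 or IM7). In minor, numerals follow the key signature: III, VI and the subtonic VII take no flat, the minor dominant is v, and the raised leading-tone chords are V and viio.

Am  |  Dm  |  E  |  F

Am: root A is the tonic; minor triad there is i.
Dm: minor triad on D = scale degree 4 → iv.
E has root E, degree 5 in A minor, so V.
F: major triad on F = scale degree 6 → VI.

i - iv - V - VI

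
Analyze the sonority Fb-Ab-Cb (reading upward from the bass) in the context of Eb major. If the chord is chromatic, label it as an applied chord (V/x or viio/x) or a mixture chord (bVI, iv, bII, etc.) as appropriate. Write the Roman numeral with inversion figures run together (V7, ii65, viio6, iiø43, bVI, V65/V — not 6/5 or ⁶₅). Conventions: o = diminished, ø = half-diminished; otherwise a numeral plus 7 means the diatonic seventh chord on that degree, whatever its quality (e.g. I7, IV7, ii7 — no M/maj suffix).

bII

The pitches Fb-Ab-Cb form a major triad rooted on Fb.
Fb is the lowered second degree of Eb major (diatonic 2 would be F). This is the Neapolitan chord — a major triad on the lowered second degree.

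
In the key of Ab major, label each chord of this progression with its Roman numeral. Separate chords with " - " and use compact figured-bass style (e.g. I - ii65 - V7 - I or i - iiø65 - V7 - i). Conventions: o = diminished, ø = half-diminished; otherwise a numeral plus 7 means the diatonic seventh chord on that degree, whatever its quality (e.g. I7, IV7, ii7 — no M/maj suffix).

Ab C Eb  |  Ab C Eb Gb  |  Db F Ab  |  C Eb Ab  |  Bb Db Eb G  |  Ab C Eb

Ab-C-Eb: root Ab is the tonic; major triad there is I.
Ab-C-Eb-Gb is the secondary dominant of IV (dominant seventh chord on Ab): V7/IV.
Db-F-Ab: major triad on Db = scale degree 4 → IV.
C-Eb-Ab: root Ab is the tonic; major triad there is I6.
Bb-Db-Eb-G: root Eb is the dominant; dominant seventh chord there is V43.
Ab-C-Eb has root Ab, degree 1 in Ab major, so I.

I - V7/IV - IV - I6 - V43 - I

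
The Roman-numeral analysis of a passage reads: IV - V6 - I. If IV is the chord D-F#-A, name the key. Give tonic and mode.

The anchor chord is a major triad on D, labeled IV.
If D is scale degree 4 and the mode makes that degree carry a major triad, the tonic is A and the mode is major.

A major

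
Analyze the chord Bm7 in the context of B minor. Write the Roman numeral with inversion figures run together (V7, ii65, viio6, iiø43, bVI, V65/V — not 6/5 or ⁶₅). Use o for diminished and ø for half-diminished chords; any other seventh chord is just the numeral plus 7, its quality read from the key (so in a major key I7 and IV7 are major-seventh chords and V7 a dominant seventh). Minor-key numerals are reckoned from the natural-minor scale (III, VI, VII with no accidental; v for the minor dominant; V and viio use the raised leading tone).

Stacked in thirds the chord is B-D-F#-A: a minor seventh chord on B.
B is scale degree 1 in B minor, and a minor seventh chord on that degree is written i7.

i7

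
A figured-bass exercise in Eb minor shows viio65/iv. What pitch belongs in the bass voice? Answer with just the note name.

Bb

The applied chord viio65/iv is rooted on G: G-Bb-Db-Fb.
The figure 65 means first inversion — the third is in the bass.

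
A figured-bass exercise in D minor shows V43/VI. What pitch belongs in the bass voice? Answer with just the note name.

C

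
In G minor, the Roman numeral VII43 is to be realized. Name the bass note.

VII in G minor has root F; the chord is F-A-C-Eb.
The figure 43 means second inversion — the fifth is in the bass.

C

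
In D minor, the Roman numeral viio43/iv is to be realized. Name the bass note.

The applied chord viio43/iv is rooted on F#: F#-A-C-Eb.
The figure 43 means second inversion — the fifth is in the bass.

C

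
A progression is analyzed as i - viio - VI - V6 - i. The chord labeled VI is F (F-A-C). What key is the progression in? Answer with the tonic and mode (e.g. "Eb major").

A minor

VI is given as F-A-C — a major triad with root F.
If F is scale degree 6 and the mode makes that degree carry a major triad, the tonic is A and the mode is minor.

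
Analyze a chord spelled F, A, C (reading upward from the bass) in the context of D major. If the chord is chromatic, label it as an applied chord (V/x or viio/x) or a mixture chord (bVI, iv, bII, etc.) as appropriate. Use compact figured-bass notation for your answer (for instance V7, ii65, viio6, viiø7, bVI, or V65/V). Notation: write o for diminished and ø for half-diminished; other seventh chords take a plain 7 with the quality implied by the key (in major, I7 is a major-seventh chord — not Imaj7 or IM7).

bIII

The pitches F-A-C form a major triad rooted on F.
F is the lowered third degree of D major (diatonic 3 would be F#). This is a major triad on the lowered third degree, borrowed from the parallel minor.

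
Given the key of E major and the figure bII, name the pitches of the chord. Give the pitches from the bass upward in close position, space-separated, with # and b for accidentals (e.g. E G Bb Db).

F A C

bII is the Neapolitan chord — a major triad on the lowered second degree. In E major that root is F.
So the chord is F-A-C.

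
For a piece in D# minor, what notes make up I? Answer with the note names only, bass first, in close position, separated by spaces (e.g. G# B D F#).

D# F## A#

I is the major tonic (Picardy third), borrowed from the parallel major. In D# minor that root is D#.
So the chord is D#-F##-A#, a major triad.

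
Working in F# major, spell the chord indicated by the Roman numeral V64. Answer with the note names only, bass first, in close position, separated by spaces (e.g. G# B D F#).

In F# major, the dominant is C#, and the diatonic chord built there is a major triad.
Stacking thirds from C# gives C#-E#-G#.
The figured bass 64 indicates second inversion, placing the fifth (G#) in the bass: G#-C#-E#.

G# C# E#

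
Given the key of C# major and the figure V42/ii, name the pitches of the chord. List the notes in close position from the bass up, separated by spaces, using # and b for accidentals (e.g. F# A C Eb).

G# A# C## E#

V42/ii is a secondary dominant — the dominant seventh of ii. ii in C# major is D#, so the applied chord's root is A#, a perfect fifth above.
Building a dominant seventh chord on A# gives A#-C##-E#-G#.
The figured bass 42 indicates third inversion, placing the seventh (G#) in the bass: G#-A#-C##-E#.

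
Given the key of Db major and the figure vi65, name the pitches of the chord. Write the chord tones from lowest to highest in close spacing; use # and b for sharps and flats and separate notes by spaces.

The numeral's case and figure indicate a minor seventh chord. In Db major its root, scale degree 6, is Bb.
That chord is spelled Bb-Db-F-Ab.
The figured bass 65 indicates first inversion, placing the third (Db) in the bass: Db-F-Ab-Bb.

Db F Ab Bb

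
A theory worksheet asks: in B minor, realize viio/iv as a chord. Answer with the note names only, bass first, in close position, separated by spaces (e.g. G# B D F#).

D# F# A

viio/iv is a secondary leading-tone chord. The target iv is E in B minor; the applied chord is rooted a semitone below, on D#.
Building a diminished triad on D# gives D#-F#-A.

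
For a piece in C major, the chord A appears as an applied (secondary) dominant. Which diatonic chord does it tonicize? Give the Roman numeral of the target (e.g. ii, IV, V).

ii

The chord is a major triad on A.
A dominant resolves down a perfect fifth: A → D. In C major, D is scale degree 2, i.e. ii.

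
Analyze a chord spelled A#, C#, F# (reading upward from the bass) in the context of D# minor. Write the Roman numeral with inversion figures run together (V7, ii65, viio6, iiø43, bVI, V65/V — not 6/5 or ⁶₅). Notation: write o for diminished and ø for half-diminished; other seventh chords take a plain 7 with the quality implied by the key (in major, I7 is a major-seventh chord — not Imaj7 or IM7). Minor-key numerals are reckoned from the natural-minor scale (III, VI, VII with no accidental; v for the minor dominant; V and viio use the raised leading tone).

III6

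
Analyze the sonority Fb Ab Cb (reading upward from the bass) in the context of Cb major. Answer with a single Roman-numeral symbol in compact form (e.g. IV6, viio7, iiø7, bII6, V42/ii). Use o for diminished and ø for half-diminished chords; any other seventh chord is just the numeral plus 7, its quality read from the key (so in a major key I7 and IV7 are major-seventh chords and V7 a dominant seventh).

The pitches Fb-Ab-Cb form a major triad rooted on Fb.
Fb is scale degree 4 in Cb major, and a major triad on that degree is written IV.

IV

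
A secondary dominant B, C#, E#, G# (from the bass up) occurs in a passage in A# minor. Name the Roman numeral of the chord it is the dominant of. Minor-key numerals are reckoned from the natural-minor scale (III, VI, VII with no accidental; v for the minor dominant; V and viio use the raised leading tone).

VI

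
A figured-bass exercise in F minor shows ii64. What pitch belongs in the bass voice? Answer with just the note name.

D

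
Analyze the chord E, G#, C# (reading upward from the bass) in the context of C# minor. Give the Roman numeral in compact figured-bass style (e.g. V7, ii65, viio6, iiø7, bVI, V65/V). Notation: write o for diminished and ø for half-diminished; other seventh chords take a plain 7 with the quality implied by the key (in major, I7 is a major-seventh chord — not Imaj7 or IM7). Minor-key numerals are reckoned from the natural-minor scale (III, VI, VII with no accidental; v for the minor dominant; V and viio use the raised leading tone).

The pitches C#-E-G# form a minor triad rooted on C#.
C# is scale degree 1 in C# minor, and a minor triad on that degree is written i.
With E in the bass the chord is in first inversion, so the figured bass is 6.

i6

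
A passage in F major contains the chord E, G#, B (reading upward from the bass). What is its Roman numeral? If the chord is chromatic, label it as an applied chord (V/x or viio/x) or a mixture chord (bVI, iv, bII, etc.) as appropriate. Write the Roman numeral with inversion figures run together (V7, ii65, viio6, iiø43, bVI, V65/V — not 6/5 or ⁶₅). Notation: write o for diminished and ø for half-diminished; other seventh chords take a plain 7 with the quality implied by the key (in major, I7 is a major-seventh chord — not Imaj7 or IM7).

Stacked in thirds the chord is E-G#-B: a major triad on E.
E is not a diatonic chord root with this quality in F major, but it lies a perfect fifth above A (iii), so the chord functions as an applied dominant of iii.

V/iii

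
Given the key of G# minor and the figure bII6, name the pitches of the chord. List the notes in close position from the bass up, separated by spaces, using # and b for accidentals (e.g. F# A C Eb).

C# E A

Scale degree 2 in G# minor is A#; lowering it a half step gives A. bII6 is the Neapolitan sixth — a major triad on the lowered second degree, here in its customary first inversion.
So the chord is A-C#-E.
The figured bass 6 indicates first inversion, placing the third (C#) in the bass: C#-E-A.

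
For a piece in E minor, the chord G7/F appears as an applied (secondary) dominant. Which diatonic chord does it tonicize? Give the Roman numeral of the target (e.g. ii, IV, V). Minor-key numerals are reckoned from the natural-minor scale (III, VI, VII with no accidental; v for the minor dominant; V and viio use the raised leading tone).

VI

The chord is a dominant seventh chord on G.
A dominant resolves down a perfect fifth: G → C. In E minor, C is scale degree 6, i.e. VI.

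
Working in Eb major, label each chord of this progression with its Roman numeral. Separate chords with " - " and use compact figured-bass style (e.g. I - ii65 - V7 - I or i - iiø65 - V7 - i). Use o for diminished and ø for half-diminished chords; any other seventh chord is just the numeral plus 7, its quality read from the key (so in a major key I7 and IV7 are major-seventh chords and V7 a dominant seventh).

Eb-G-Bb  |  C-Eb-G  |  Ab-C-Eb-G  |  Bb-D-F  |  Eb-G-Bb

I - vi - IV7 - V - I

Eb-G-Bb: root Eb is the tonic; major triad there is I.
C-Eb-G: root C is the submediant; minor triad there is vi.
Ab-C-Eb-G: root Ab is the subdominant; major seventh chord there is IV7.
Bb-D-F: major triad on Bb = scale degree 5 → V.
Eb-G-Bb: major triad on Eb = scale degree 1 → I.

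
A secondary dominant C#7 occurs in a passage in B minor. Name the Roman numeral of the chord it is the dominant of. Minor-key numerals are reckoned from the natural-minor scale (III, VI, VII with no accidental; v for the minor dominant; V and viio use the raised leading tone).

The chord is a dominant seventh chord on C#.
A dominant resolves down a perfect fifth: C# → F#. In B minor, F# is scale degree 5, i.e. V.

V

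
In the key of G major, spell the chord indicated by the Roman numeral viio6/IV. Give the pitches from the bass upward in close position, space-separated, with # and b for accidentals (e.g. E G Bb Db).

D F B

The slash marks an applied leading-tone chord: viio of IV. In G major, IV is C, so the leading tone to it is B, a half step below.
Building a diminished triad on B gives B-D-F.
With the 6 figure the chord is in first inversion; from the bass D upward in close position it reads D-F-B.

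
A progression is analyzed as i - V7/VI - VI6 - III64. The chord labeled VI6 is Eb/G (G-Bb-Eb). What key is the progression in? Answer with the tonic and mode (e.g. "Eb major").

VI6 is given as G-Bb-Eb — a major triad with root Eb.
If Eb is scale degree 6 and the mode makes that degree carry a major triad, the tonic is G and the mode is minor.

G minor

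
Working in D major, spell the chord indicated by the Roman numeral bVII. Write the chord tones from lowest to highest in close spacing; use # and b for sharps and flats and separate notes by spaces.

bVII is a major triad on the lowered seventh degree (the subtonic), borrowed from the parallel minor. In D major that root is C.
So the chord is C-E-G, a major triad.

C E G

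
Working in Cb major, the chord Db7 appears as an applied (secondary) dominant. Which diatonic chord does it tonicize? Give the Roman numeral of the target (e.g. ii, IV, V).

The chord is a dominant seventh chord on Db.
A dominant resolves down a perfect fifth: Db → Gb. In Cb major, Gb is scale degree 5, i.e. V.

V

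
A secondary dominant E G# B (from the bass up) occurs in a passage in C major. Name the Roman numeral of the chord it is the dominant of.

The chord is a major triad on E.
A dominant resolves down a perfect fifth: E → A. In C major, A is scale degree 6, i.e. vi.

vi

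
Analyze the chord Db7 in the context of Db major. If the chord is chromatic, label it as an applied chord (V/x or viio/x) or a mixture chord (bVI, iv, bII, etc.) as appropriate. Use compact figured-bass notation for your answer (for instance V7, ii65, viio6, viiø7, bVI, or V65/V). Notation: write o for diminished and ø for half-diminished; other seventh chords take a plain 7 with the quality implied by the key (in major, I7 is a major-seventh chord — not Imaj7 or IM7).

The pitches Db-F-Ab-Cb form a dominant seventh chord rooted on Db.
Db is not a diatonic chord root with this quality in Db major, but it lies a perfect fifth above Gb (IV), so the chord functions as an applied dominant of IV.

V7/IV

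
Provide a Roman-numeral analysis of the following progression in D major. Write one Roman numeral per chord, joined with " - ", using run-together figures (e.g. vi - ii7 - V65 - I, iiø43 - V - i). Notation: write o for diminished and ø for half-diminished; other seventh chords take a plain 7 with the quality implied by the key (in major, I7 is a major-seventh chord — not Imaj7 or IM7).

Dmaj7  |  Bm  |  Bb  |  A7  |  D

Dmaj7: major seventh chord on D = scale degree 1 → I7.
Bm: minor triad on B = scale degree 6 → vi.
Bb: major triad on Bb — chromatic; bVI (borrowed from the parallel minor).
A7: root A is the dominant; dominant seventh chord there is V7.
D: root D is the tonic; major triad there is I.

I7 - vi - bVI - V7 - I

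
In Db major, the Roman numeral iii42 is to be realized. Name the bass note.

iii in Db major has root F; the chord is F-Ab-C-Eb.
The figure 42 means third inversion — the seventh is in the bass.

Eb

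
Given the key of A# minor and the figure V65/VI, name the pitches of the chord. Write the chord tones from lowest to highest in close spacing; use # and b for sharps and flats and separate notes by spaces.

E# G# B C#

The slash means an applied dominant: we want the dominant of VI. In A# minor, VI is F# major, and its dominant is built on C#.
Building a dominant seventh chord on C# gives C#-E#-G#-B.
The figured bass 65 indicates first inversion, placing the third (E#) in the bass: E#-G#-B-C#.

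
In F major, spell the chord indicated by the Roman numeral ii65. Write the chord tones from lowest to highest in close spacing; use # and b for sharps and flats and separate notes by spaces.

Bb D F G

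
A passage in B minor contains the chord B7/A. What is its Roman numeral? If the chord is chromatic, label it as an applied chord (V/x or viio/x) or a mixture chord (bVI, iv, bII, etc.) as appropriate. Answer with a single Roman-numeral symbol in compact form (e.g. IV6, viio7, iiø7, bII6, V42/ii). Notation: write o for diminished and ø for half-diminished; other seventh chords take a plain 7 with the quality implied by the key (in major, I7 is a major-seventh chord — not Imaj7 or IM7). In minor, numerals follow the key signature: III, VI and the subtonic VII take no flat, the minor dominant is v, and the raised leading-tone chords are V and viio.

V42/iv

The pitches B-D#-F#-A form a dominant seventh chord rooted on B.
B is not a diatonic chord root with this quality in B minor, but it lies a perfect fifth above E (iv), so the chord functions as an applied dominant of iv.
With A in the bass the chord is in third inversion, so the figured bass is 42.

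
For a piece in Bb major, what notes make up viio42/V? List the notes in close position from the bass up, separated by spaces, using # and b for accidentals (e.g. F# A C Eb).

viio42/V is a secondary leading-tone chord. The target V is F in Bb major; the applied chord is rooted a semitone below, on E.
Building a fully diminished seventh chord on E gives E-G-Bb-Db.
The figured bass 42 indicates third inversion, placing the seventh (Db) in the bass: Db-E-G-Bb.

Db E G Bb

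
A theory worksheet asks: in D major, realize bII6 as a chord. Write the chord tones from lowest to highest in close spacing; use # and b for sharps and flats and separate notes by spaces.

G Bb Eb

bII6 is the Neapolitan sixth — a major triad on the lowered second degree, here in its customary first inversion. In D major that root is Eb.
So the chord is Eb-G-Bb.
The figured bass 6 indicates first inversion, placing the third (G) in the bass: G-Bb-Eb.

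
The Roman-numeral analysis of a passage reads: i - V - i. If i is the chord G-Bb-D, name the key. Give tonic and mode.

i is given as G-Bb-D — a minor triad with root G.
If G is scale degree 1 and the mode makes that degree carry a minor triad, the tonic is G and the mode is minor.

G minor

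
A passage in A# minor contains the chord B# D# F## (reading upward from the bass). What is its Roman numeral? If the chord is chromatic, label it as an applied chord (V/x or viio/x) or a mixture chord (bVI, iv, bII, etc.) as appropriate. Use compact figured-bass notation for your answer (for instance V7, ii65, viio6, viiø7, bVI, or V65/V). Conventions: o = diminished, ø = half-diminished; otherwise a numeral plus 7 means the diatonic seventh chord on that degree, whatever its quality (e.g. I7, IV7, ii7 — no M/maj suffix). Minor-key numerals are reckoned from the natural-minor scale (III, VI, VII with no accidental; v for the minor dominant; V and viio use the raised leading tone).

ii

Stacked in thirds the chord is B#-D#-F##: a minor triad on B#.
B# is the second degree of A# minor. This is the minor supertonic, borrowed from the parallel major (the Dorian ii).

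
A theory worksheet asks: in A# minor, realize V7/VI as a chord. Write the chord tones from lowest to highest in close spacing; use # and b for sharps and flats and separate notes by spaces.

C# E# G# B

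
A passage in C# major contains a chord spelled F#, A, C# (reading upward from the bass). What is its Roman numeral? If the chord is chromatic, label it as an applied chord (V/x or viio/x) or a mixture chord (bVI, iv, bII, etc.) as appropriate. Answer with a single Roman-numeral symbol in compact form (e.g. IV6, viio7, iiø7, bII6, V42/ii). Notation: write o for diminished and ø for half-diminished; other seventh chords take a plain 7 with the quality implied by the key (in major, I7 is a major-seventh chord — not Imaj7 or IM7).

iv

Stacked in thirds the chord is F#-A-C#: a minor triad on F#.
F# is the fourth degree of C# major. This is the minor subdominant, borrowed from the parallel minor.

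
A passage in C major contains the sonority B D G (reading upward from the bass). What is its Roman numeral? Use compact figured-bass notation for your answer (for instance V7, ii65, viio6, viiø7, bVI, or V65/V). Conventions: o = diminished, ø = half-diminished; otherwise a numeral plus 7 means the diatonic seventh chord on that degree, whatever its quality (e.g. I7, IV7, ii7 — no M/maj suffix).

V6

The pitches G-B-D form a major triad rooted on G.
In C major, G is the dominant; the diatonic major triad there is V.
With B in the bass the chord is in first inversion, so the figured bass is 6.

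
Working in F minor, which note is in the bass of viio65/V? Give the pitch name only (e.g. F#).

The applied chord viio65/V is rooted on B: B-D-F-Ab.
The figure 65 means first inversion — the third is in the bass.

D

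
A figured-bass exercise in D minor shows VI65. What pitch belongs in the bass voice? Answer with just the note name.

VI in D minor has root Bb; the chord is Bb-D-F-A.
The figure 65 means first inversion — the third is in the bass.

D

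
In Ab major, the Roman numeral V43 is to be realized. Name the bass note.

V in Ab major has root Eb; the chord is Eb-G-Bb-Db.
The figure 43 means second inversion — the fifth is in the bass.

Bb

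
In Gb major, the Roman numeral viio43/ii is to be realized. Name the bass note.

The applied chord viio43/ii is rooted on G: G-Bb-Db-Fb.
The figure 43 means second inversion — the fifth is in the bass.

Db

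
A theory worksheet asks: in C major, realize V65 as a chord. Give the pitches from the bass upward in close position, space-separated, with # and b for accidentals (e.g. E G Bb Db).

In C major, scale degree 5 is G, and the diatonic chord built there is a dominant seventh chord.
Stacking thirds from G gives G-B-D-F.
The figured bass 65 indicates first inversion, placing the third (B) in the bass: B-D-F-G.

B D F G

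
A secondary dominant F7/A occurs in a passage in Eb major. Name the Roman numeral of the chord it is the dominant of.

The chord is a dominant seventh chord on F.
A dominant resolves down a perfect fifth: F → Bb. In Eb major, Bb is scale degree 5, i.e. V.

V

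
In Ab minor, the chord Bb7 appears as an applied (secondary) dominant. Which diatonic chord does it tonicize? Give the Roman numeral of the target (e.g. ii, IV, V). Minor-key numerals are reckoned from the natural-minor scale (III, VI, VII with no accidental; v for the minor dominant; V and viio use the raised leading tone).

V

The chord is a dominant seventh chord on Bb.
A dominant resolves down a perfect fifth: Bb → Eb. In Ab minor, Eb is scale degree 5, i.e. V.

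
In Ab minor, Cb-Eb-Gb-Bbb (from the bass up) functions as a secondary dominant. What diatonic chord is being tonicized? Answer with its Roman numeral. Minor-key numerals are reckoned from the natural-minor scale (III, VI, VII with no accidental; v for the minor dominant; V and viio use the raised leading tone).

VI

The chord is a dominant seventh chord on Cb.
A dominant resolves down a perfect fifth: Cb → Fb. In Ab minor, Fb is scale degree 6, i.e. VI.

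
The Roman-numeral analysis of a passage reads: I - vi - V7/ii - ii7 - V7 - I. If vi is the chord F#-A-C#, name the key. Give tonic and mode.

The anchor chord is a minor triad on F#, labeled vi.
vi on F# implies F# is the submediant; that puts the tonic at A, and the lowercase numeral fits major mode.

A major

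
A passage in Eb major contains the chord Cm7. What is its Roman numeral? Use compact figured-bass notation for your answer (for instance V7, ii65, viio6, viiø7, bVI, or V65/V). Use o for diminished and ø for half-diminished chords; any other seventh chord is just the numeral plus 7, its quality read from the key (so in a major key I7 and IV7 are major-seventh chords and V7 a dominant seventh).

vi7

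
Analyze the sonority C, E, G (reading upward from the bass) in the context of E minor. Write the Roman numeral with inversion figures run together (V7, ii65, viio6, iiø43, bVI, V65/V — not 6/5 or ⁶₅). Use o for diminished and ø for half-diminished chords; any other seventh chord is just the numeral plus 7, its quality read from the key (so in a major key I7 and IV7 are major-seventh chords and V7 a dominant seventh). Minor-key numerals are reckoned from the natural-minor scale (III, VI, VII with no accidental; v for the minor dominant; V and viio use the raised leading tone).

VI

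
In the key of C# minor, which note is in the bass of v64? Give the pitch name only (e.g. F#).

D#

v in C# minor has root G#; the chord is G#-B-D#.
The figure 64 means second inversion — the fifth is in the bass.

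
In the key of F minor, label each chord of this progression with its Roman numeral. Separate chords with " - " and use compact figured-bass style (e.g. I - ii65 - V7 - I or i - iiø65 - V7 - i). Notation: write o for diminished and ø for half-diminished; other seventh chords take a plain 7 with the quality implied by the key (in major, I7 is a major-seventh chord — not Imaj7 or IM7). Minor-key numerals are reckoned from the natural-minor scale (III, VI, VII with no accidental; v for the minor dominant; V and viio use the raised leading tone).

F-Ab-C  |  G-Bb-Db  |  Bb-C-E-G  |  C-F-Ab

i - iio - V42 - i64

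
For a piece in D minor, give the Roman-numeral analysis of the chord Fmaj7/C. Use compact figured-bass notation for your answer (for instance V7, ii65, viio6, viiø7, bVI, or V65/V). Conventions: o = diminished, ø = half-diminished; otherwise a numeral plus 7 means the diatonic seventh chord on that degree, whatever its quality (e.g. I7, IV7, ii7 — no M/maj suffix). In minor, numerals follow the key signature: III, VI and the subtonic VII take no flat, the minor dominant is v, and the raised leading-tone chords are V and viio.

III43

The pitches F-A-C-E form a major seventh chord rooted on F.
F is scale degree 3 in D minor, and a major seventh chord on that degree is written III7.
With C in the bass the chord is in second inversion, so the figured bass is 43.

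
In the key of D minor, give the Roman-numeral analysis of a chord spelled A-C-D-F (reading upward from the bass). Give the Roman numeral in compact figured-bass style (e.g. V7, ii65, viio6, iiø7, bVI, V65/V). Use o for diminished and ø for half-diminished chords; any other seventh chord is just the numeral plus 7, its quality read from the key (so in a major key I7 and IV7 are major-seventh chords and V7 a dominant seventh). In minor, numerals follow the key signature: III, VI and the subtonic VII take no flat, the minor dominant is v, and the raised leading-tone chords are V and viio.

The pitches D-F-A-C form a minor seventh chord rooted on D.
In D minor, D is the tonic; the diatonic minor seventh chord there is i7.
With A in the bass the chord is in second inversion, so the figured bass is 43.

i43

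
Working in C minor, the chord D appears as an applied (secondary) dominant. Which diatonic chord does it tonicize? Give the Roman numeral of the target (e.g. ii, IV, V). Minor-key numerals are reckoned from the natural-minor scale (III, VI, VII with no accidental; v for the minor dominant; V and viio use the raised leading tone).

V

The chord is a major triad on D.
A dominant resolves down a perfect fifth: D → G. In C minor, G is scale degree 5, i.e. V.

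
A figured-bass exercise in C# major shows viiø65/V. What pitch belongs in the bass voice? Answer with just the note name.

A#

The applied chord viiø65/V is rooted on F##: F##-A#-C#-E#.
The figure 65 means first inversion — the third is in the bass.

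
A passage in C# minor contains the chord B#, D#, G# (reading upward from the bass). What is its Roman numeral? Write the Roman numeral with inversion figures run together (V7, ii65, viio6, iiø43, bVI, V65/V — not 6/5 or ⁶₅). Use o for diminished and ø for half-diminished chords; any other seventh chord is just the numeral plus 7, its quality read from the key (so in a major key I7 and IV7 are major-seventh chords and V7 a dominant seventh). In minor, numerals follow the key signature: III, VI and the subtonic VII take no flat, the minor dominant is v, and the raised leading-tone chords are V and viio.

Stacked in thirds the chord is G#-B#-D#: a major triad on G#.
G# is scale degree 5 in C# minor, and a major triad on that degree is written V.
With B# in the bass the chord is in first inversion, so the figured bass is 6.

V6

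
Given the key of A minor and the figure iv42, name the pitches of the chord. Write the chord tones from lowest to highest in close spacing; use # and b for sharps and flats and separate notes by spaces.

In A minor, scale degree 4 is D, and the diatonic chord built there is a minor seventh chord.
That chord is spelled D-F-A-C.
With the 42 figure the chord is in third inversion; from the bass C upward in close position it reads C-D-F-A.

C D F A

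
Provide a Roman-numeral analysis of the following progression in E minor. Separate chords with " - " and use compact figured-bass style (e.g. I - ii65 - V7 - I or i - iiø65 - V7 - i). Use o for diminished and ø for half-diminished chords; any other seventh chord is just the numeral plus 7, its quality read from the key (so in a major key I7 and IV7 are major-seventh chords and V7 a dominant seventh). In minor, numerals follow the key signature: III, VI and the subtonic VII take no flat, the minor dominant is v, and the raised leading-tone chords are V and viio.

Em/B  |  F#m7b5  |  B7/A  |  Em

Em/B has root E, degree 1 in E minor, so i64.
F#m7b5: root F# is the supertonic; half-diminished seventh chord there is iiø7.
B7/A: dominant seventh chord on B = scale degree 5 → V42.
Em: minor triad on E = scale degree 1 → i.

i64 - iiø7 - V42 - i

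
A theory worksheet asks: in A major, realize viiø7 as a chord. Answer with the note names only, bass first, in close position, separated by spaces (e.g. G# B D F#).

In A major, the seventh degree is G#, and the diatonic chord built there is a half-diminished seventh chord.
Stacking thirds from G# gives G#-B-D-F#.

G# B D F#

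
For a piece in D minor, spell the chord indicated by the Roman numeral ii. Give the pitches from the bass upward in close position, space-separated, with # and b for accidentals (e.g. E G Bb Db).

E G B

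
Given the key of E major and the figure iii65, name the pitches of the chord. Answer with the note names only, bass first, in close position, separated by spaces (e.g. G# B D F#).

B D# F# G#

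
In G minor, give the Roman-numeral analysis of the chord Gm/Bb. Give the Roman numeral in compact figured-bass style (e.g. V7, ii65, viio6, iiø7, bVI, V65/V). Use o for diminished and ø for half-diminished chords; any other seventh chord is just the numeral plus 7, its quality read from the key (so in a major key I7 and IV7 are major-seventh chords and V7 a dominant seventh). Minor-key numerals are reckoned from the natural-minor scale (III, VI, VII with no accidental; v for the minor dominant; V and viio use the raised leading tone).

i6

Stacked in thirds the chord is G-Bb-D: a minor triad on G.
G is scale degree 1 in G minor, and a minor triad on that degree is written i.
With Bb in the bass the chord is in first inversion, so the figured bass is 6.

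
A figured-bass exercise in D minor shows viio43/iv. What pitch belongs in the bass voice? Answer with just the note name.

C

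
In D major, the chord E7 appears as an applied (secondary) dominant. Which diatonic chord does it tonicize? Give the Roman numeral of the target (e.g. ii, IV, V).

The chord is a dominant seventh chord on E.
A dominant resolves down a perfect fifth: E → A. In D major, A is scale degree 5, i.e. V.

V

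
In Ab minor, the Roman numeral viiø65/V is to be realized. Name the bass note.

F

The applied chord viiø65/V is rooted on D: D-F-Ab-C.
The figure 65 means first inversion — the third is in the bass.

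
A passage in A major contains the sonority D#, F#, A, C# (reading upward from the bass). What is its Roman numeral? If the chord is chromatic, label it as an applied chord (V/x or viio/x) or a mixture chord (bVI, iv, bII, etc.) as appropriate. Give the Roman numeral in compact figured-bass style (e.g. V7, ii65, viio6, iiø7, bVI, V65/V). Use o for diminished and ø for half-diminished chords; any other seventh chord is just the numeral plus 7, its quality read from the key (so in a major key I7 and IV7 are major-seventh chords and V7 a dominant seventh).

viiø7/V

Stacked in thirds the chord is D#-F#-A-C#: a half-diminished seventh chord on D#.
D# sits a half step below E (V in A major); a diminished chord there is the applied leading-tone chord of V.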